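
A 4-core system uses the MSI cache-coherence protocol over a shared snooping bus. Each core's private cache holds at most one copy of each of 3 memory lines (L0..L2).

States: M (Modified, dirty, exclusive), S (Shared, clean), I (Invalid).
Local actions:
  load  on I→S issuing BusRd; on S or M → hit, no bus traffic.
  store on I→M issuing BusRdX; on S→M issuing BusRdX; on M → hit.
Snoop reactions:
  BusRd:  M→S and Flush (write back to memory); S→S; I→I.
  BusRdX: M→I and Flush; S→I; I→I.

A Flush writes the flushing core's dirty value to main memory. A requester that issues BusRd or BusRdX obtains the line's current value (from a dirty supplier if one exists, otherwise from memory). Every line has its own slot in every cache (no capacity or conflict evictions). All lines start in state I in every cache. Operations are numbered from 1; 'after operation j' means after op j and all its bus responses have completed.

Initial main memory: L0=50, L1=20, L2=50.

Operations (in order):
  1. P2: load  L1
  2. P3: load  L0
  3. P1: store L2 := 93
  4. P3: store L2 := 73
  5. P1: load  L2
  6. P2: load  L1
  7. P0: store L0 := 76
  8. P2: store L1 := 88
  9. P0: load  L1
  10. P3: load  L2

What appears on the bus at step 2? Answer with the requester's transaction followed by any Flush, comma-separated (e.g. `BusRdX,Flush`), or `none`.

  op1 P2: load  L1 → I/I/S/I on L1; bus BusRd; mem=20
  op2 P3: load  L0 → I/I/I/S on L0; bus BusRd; mem=50
  op3 P1: store L2 := 93 → I/M/I/I on L2; bus BusRdX; mem=50
  op4 P3: store L2 := 73 → I/I/I/M on L2; bus BusRdX Flush; mem=93
  op5 P1: load  L2 → I/S/I/S on L2; bus BusRd Flush; mem=73
  op6 P2: load  L1 → I/I/S/I on L1; bus (none); mem=20
  op7 P0: store L0 := 76 → M/I/I/I on L0; bus BusRdX; mem=50
  op8 P2: store L1 := 88 → I/I/M/I on L1; bus BusRdX; mem=20
  op9 P0: load  L1 → S/I/S/I on L1; bus BusRd Flush; mem=88
  op10 P3: load  L2 → I/S/I/S on L2; bus (none); mem=73

bus = BusRd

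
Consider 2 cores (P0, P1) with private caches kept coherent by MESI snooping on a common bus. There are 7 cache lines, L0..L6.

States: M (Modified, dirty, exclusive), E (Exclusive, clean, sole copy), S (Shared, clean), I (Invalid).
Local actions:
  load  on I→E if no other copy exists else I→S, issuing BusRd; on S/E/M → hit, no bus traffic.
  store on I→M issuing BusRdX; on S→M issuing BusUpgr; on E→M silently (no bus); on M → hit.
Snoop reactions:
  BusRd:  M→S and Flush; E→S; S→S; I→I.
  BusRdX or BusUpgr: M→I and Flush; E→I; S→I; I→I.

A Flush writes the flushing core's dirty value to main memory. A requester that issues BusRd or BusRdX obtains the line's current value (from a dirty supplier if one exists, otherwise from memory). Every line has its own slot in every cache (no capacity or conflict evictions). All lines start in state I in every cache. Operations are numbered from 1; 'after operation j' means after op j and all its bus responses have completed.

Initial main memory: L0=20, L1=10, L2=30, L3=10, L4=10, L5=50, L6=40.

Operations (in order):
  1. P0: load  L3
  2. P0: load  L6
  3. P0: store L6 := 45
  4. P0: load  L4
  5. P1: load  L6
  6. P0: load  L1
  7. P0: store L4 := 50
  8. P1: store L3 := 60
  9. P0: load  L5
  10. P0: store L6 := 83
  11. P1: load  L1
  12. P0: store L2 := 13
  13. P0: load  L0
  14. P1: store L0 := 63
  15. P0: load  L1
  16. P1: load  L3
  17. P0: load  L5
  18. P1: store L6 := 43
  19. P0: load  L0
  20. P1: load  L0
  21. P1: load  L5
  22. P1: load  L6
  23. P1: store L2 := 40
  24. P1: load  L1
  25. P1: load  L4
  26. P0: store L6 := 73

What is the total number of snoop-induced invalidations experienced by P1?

step 1: P0: load  L3  ⟶  EI  (L3)  txn=BusRd  M[L3]=10
step 2: P0: load  L6  ⟶  EI  (L6)  txn=BusRd  M[L6]=40
step 3: P0: store L6 := 45  ⟶  MI  (L6)  txn=∅  M[L6]=40
step 4: P0: load  L4  ⟶  EI  (L4)  txn=BusRd  M[L4]=10
step 5: P1: load  L6  ⟶  SS  (L6)  txn=BusRd+Flush  M[L6]=45
step 6: P0: load  L1  ⟶  EI  (L1)  txn=BusRd  M[L1]=10
step 7: P0: store L4 := 50  ⟶  MI  (L4)  txn=∅  M[L4]=10
step 8: P1: store L3 := 60  ⟶  IM  (L3)  txn=BusRdX  M[L3]=10
step 9: P0: load  L5  ⟶  EI  (L5)  txn=BusRd  M[L5]=50
step 10: P0: store L6 := 83  ⟶  MI  (L6)  txn=BusUpgr  M[L6]=45
step 11: P1: load  L1  ⟶  SS  (L1)  txn=BusRd  M[L1]=10
step 12: P0: store L2 := 13  ⟶  MI  (L2)  txn=BusRdX  M[L2]=30
step 13: P0: load  L0  ⟶  EI  (L0)  txn=BusRd  M[L0]=20
step 14: P1: store L0 := 63  ⟶  IM  (L0)  txn=BusRdX  M[L0]=20
step 15: P0: load  L1  ⟶  SS  (L1)  txn=∅  M[L1]=10
step 16: P1: load  L3  ⟶  IM  (L3)  txn=∅  M[L3]=10
step 17: P0: load  L5  ⟶  EI  (L5)  txn=∅  M[L5]=50
step 18: P1: store L6 := 43  ⟶  IM  (L6)  txn=BusRdX+Flush  M[L6]=83
step 19: P0: load  L0  ⟶  SS  (L0)  txn=BusRd+Flush  M[L0]=63
step 20: P1: load  L0  ⟶  SS  (L0)  txn=∅  M[L0]=63
step 21: P1: load  L5  ⟶  SS  (L5)  txn=BusRd  M[L5]=50
step 22: P1: load  L6  ⟶  IM  (L6)  txn=∅  M[L6]=83
step 23: P1: store L2 := 40  ⟶  IM  (L2)  txn=BusRdX+Flush  M[L2]=13
step 24: P1: load  L1  ⟶  SS  (L1)  txn=∅  M[L1]=10
step 25: P1: load  L4  ⟶  SS  (L4)  txn=BusRd+Flush  M[L4]=50
step 26: P0: store L6 := 73  ⟶  MI  (L6)  txn=BusRdX+Flush  M[L6]=43

invalidations = 2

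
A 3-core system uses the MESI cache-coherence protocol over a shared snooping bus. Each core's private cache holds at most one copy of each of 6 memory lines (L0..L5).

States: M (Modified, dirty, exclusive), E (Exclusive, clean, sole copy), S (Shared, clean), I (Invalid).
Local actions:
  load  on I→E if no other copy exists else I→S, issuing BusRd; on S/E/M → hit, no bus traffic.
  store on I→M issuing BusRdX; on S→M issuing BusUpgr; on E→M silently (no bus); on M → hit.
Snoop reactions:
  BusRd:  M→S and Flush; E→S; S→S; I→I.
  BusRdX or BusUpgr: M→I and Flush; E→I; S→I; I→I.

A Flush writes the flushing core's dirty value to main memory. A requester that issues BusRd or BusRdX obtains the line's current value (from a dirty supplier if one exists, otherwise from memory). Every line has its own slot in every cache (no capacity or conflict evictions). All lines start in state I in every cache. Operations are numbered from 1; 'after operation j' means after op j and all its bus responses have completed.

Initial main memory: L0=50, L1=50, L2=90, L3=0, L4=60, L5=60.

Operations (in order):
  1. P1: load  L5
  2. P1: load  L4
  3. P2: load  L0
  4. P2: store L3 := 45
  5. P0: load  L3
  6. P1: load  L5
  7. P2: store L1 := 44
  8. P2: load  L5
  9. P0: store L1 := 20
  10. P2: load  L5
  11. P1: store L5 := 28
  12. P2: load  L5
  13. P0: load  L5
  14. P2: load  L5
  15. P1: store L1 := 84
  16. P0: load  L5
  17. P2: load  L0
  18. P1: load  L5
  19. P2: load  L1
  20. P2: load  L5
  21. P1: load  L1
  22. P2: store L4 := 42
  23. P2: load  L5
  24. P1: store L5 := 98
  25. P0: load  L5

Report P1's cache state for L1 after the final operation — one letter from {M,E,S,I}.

  op1 P1: load  L5 → I/E/I on L5; bus BusRd; mem=60
  op2 P1: load  L4 → I/E/I on L4; bus BusRd; mem=60
  op3 P2: load  L0 → I/I/E on L0; bus BusRd; mem=50
  op4 P2: store L3 := 45 → I/I/M on L3; bus BusRdX; mem=0
  op5 P0: load  L3 → S/I/S on L3; bus BusRd Flush; mem=45
  op6 P1: load  L5 → I/E/I on L5; bus (none); mem=60
  op7 P2: store L1 := 44 → I/I/M on L1; bus BusRdX; mem=50
  op8 P2: load  L5 → I/S/S on L5; bus BusRd; mem=60
  op9 P0: store L1 := 20 → M/I/I on L1; bus BusRdX Flush; mem=44
  op10 P2: load  L5 → I/S/S on L5; bus (none); mem=60
  op11 P1: store L5 := 28 → I/M/I on L5; bus BusUpgr; mem=60
  op12 P2: load  L5 → I/S/S on L5; bus BusRd Flush; mem=28
  op13 P0: load  L5 → S/S/S on L5; bus BusRd; mem=28
  op14 P2: load  L5 → S/S/S on L5; bus (none); mem=28
  op15 P1: store L1 := 84 → I/M/I on L1; bus BusRdX Flush; mem=20
  op16 P0: load  L5 → S/S/S on L5; bus (none); mem=28
  op17 P2: load  L0 → I/I/E on L0; bus (none); mem=50
  op18 P1: load  L5 → S/S/S on L5; bus (none); mem=28
  op19 P2: load  L1 → I/S/S on L1; bus BusRd Flush; mem=84
  op20 P2: load  L5 → S/S/S on L5; bus (none); mem=28
  op21 P1: load  L1 → I/S/S on L1; bus (none); mem=84
  op22 P2: store L4 := 42 → I/I/M on L4; bus BusRdX; mem=60
  op23 P2: load  L5 → S/S/S on L5; bus (none); mem=28
  op24 P1: store L5 := 98 → I/M/I on L5; bus BusUpgr; mem=28
  op25 P0: load  L5 → S/S/I on L5; bus BusRd Flush; mem=98

state = S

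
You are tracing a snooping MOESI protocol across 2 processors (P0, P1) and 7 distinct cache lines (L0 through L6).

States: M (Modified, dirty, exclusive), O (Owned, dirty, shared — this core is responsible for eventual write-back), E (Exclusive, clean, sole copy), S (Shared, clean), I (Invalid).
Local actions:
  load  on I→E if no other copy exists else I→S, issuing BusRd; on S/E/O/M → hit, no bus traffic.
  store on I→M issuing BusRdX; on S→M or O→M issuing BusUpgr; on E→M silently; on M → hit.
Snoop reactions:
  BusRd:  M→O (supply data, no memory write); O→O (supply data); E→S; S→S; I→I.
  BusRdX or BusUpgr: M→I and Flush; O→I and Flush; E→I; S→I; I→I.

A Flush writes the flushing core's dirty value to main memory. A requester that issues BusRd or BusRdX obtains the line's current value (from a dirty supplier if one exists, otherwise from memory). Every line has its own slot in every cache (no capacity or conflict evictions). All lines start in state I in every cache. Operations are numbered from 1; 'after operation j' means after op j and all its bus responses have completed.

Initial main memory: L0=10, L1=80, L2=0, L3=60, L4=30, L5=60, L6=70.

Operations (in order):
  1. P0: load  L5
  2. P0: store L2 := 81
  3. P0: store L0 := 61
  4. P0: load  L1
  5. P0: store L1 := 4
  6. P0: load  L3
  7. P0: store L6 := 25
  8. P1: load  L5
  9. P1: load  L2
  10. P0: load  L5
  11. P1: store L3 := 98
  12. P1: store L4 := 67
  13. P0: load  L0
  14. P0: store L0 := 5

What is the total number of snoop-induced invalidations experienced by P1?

invalidations = 0

1. P0: load  L5  bus=[BusRd]  L5: P0=E P1=I  mem[L5]=60
2. P0: store L2 := 81  bus=[BusRdX]  L2: P0=M P1=I  mem[L2]=0
3. P0: store L0 := 61  bus=[BusRdX]  L0: P0=M P1=I  mem[L0]=10
4. P0: load  L1  bus=[BusRd]  L1: P0=E P1=I  mem[L1]=80
5. P0: store L1 := 4  bus=[-]  L1: P0=M P1=I  mem[L1]=80
6. P0: load  L3  bus=[BusRd]  L3: P0=E P1=I  mem[L3]=60
7. P0: store L6 := 25  bus=[BusRdX]  L6: P0=M P1=I  mem[L6]=70
8. P1: load  L5  bus=[BusRd]  L5: P0=S P1=S  mem[L5]=60
9. P1: load  L2  bus=[BusRd]  L2: P0=O P1=S  mem[L2]=0
10. P0: load  L5  bus=[-]  L5: P0=S P1=S  mem[L5]=60
11. P1: store L3 := 98  bus=[BusRdX]  L3: P0=I P1=M  mem[L3]=60
12. P1: store L4 := 67  bus=[BusRdX]  L4: P0=I P1=M  mem[L4]=30
13. P0: load  L0  bus=[-]  L0: P0=M P1=I  mem[L0]=10
14. P0: store L0 := 5  bus=[-]  L0: P0=M P1=I  mem[L0]=10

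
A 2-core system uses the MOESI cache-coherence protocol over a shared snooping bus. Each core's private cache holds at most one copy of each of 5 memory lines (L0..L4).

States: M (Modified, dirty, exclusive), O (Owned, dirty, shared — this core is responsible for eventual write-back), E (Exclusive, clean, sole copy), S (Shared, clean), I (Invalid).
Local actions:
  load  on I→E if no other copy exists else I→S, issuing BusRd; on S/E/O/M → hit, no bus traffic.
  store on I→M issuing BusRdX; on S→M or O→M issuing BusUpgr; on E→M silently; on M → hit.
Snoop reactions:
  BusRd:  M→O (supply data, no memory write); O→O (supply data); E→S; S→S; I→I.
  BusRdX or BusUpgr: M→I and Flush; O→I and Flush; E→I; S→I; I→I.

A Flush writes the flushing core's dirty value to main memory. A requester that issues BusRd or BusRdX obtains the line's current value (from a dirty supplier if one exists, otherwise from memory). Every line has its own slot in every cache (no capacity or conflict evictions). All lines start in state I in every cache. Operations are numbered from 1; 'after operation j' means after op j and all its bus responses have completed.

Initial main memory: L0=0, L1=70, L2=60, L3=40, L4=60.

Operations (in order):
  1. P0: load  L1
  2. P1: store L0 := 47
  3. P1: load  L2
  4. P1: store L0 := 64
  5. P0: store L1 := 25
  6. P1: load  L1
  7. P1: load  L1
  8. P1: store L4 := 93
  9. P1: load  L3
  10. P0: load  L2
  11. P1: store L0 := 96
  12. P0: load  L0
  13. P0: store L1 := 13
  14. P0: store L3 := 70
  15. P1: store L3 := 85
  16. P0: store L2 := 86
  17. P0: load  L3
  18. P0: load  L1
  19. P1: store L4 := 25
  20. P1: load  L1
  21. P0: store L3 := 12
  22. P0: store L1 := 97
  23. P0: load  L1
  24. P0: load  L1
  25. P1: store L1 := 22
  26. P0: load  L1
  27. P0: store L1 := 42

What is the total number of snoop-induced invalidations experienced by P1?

  op1 P0: load  L1 → E/I on L1; bus BusRd; mem=70
  op2 P1: store L0 := 47 → I/M on L0; bus BusRdX; mem=0
  op3 P1: load  L2 → I/E on L2; bus BusRd; mem=60
  op4 P1: store L0 := 64 → I/M on L0; bus (none); mem=0
  op5 P0: store L1 := 25 → M/I on L1; bus (none); mem=70
  op6 P1: load  L1 → O/S on L1; bus BusRd; mem=70
  op7 P1: load  L1 → O/S on L1; bus (none); mem=70
  op8 P1: store L4 := 93 → I/M on L4; bus BusRdX; mem=60
  op9 P1: load  L3 → I/E on L3; bus BusRd; mem=40
  op10 P0: load  L2 → S/S on L2; bus BusRd; mem=60
  op11 P1: store L0 := 96 → I/M on L0; bus (none); mem=0
  op12 P0: load  L0 → S/O on L0; bus BusRd; mem=0
  op13 P0: store L1 := 13 → M/I on L1; bus BusUpgr; mem=70
  op14 P0: store L3 := 70 → M/I on L3; bus BusRdX; mem=40
  op15 P1: store L3 := 85 → I/M on L3; bus BusRdX Flush; mem=70
  op16 P0: store L2 := 86 → M/I on L2; bus BusUpgr; mem=60
  op17 P0: load  L3 → S/O on L3; bus BusRd; mem=70
  op18 P0: load  L1 → M/I on L1; bus (none); mem=70
  op19 P1: store L4 := 25 → I/M on L4; bus (none); mem=60
  op20 P1: load  L1 → O/S on L1; bus BusRd; mem=70
  op21 P0: store L3 := 12 → M/I on L3; bus BusUpgr Flush; mem=85
  op22 P0: store L1 := 97 → M/I on L1; bus BusUpgr; mem=70
  op23 P0: load  L1 → M/I on L1; bus (none); mem=70
  op24 P0: load  L1 → M/I on L1; bus (none); mem=70
  op25 P1: store L1 := 22 → I/M on L1; bus BusRdX Flush; mem=97
  op26 P0: load  L1 → S/O on L1; bus BusRd; mem=97
  op27 P0: store L1 := 42 → M/I on L1; bus BusUpgr Flush; mem=22

invalidations = 6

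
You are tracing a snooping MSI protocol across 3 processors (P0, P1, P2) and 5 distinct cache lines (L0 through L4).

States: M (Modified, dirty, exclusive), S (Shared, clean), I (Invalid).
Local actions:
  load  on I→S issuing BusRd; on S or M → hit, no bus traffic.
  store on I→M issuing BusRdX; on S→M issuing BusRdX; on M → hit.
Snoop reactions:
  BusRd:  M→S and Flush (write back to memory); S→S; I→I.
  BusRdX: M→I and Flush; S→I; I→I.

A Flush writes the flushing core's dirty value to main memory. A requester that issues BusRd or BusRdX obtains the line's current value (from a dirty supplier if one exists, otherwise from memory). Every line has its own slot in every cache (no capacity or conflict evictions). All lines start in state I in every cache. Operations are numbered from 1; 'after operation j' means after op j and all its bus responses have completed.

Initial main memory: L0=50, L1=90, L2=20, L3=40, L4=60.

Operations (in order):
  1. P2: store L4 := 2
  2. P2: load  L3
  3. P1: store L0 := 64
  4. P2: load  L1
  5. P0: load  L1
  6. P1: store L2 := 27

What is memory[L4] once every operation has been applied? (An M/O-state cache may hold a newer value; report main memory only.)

[1] P2: store L4 := 2 | P0:I, P1:I, P2:M(2) | bus: BusRdX
[2] P2: load  L3 | P0:I, P1:I, P2:S(40) | bus: BusRd
[3] P1: store L0 := 64 | P0:I, P1:M(64), P2:I | bus: BusRdX
[4] P2: load  L1 | P0:I, P1:I, P2:S(90) | bus: BusRd
[5] P0: load  L1 | P0:S(90), P1:I, P2:S(90) | bus: BusRd
[6] P1: store L2 := 27 | P0:I, P1:M(27), P2:I | bus: BusRdX

memory[L4] = 60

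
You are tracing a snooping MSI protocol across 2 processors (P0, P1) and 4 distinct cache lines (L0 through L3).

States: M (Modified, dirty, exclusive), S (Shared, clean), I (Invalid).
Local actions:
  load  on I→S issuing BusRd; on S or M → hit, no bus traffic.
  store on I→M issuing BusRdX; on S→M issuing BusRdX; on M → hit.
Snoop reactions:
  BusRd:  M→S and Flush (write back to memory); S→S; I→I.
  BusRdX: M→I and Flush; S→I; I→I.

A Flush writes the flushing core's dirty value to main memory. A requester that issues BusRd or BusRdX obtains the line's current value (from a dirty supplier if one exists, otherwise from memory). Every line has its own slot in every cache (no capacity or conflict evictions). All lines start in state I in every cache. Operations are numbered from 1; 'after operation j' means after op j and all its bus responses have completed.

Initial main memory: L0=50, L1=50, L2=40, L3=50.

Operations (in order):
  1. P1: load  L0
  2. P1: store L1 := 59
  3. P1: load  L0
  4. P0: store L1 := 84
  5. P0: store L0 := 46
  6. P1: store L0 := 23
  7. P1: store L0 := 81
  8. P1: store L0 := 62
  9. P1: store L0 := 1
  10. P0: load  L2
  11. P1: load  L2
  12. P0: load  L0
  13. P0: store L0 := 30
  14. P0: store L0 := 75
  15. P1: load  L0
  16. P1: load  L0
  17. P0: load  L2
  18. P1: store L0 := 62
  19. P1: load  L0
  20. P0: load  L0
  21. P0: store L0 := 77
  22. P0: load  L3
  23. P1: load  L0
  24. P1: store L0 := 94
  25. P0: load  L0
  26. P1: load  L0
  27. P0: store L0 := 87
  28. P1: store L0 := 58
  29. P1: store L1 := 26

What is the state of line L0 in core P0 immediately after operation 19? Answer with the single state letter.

state = I

1. P1: load  L0  bus=[BusRd]  L0: P0=I P1=S  mem[L0]=50
2. P1: store L1 := 59  bus=[BusRdX]  L1: P0=I P1=M  mem[L1]=50
3. P1: load  L0  bus=[-]  L0: P0=I P1=S  mem[L0]=50
4. P0: store L1 := 84  bus=[BusRdX,Flush]  L1: P0=M P1=I  mem[L1]=59
5. P0: store L0 := 46  bus=[BusRdX]  L0: P0=M P1=I  mem[L0]=50
6. P1: store L0 := 23  bus=[BusRdX,Flush]  L0: P0=I P1=M  mem[L0]=46
7. P1: store L0 := 81  bus=[-]  L0: P0=I P1=M  mem[L0]=46
8. P1: store L0 := 62  bus=[-]  L0: P0=I P1=M  mem[L0]=46
9. P1: store L0 := 1  bus=[-]  L0: P0=I P1=M  mem[L0]=46
10. P0: load  L2  bus=[BusRd]  L2: P0=S P1=I  mem[L2]=40
11. P1: load  L2  bus=[BusRd]  L2: P0=S P1=S  mem[L2]=40
12. P0: load  L0  bus=[BusRd,Flush]  L0: P0=S P1=S  mem[L0]=1
13. P0: store L0 := 30  bus=[BusRdX]  L0: P0=M P1=I  mem[L0]=1
14. P0: store L0 := 75  bus=[-]  L0: P0=M P1=I  mem[L0]=1
15. P1: load  L0  bus=[BusRd,Flush]  L0: P0=S P1=S  mem[L0]=75
16. P1: load  L0  bus=[-]  L0: P0=S P1=S  mem[L0]=75
17. P0: load  L2  bus=[-]  L2: P0=S P1=S  mem[L2]=40
18. P1: store L0 := 62  bus=[BusRdX]  L0: P0=I P1=M  mem[L0]=75
19. P1: load  L0  bus=[-]  L0: P0=I P1=M  mem[L0]=75
20. P0: load  L0  bus=[BusRd,Flush]  L0: P0=S P1=S  mem[L0]=62
21. P0: store L0 := 77  bus=[BusRdX]  L0: P0=M P1=I  mem[L0]=62
22. P0: load  L3  bus=[BusRd]  L3: P0=S P1=I  mem[L3]=50
23. P1: load  L0  bus=[BusRd,Flush]  L0: P0=S P1=S  mem[L0]=77
24. P1: store L0 := 94  bus=[BusRdX]  L0: P0=I P1=M  mem[L0]=77
25. P0: load  L0  bus=[BusRd,Flush]  L0: P0=S P1=S  mem[L0]=94
26. P1: load  L0  bus=[-]  L0: P0=S P1=S  mem[L0]=94
27. P0: store L0 := 87  bus=[BusRdX]  L0: P0=M P1=I  mem[L0]=94
28. P1: store L0 := 58  bus=[BusRdX,Flush]  L0: P0=I P1=M  mem[L0]=87
29. P1: store L1 := 26  bus=[BusRdX,Flush]  L1: P0=I P1=M  mem[L1]=84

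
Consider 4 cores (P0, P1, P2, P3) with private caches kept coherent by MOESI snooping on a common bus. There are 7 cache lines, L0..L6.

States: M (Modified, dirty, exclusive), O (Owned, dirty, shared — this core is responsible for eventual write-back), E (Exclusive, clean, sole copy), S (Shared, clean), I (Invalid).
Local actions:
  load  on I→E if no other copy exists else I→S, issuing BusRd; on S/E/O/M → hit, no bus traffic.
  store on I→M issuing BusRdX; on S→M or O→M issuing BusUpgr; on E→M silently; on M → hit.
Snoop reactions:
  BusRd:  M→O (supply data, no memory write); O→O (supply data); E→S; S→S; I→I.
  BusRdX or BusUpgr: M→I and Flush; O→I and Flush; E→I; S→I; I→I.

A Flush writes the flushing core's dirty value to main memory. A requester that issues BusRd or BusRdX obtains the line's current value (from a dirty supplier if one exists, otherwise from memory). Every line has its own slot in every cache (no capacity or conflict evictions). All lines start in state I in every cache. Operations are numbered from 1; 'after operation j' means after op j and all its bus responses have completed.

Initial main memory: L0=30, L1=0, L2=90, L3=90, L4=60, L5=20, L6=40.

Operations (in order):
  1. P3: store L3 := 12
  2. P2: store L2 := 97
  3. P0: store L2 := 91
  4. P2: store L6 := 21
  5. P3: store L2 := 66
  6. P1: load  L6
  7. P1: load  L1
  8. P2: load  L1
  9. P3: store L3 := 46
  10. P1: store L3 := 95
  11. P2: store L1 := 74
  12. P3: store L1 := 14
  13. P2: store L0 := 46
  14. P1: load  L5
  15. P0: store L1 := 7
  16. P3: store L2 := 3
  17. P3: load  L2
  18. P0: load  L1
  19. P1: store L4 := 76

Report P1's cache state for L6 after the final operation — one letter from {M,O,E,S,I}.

state = S

[1] P3: store L3 := 12 | P0:I, P1:I, P2:I, P3:M(12) | bus: BusRdX
[2] P2: store L2 := 97 | P0:I, P1:I, P2:M(97), P3:I | bus: BusRdX
[3] P0: store L2 := 91 | P0:M(91), P1:I, P2:I, P3:I | bus: BusRdX,Flush
[4] P2: store L6 := 21 | P0:I, P1:I, P2:M(21), P3:I | bus: BusRdX
[5] P3: store L2 := 66 | P0:I, P1:I, P2:I, P3:M(66) | bus: BusRdX,Flush
[6] P1: load  L6 | P0:I, P1:S(21), P2:O(21), P3:I | bus: BusRd
[7] P1: load  L1 | P0:I, P1:E(0), P2:I, P3:I | bus: BusRd
[8] P2: load  L1 | P0:I, P1:S(0), P2:S(0), P3:I | bus: BusRd
[9] P3: store L3 := 46 | P0:I, P1:I, P2:I, P3:M(46) | bus: none
[10] P1: store L3 := 95 | P0:I, P1:M(95), P2:I, P3:I | bus: BusRdX,Flush
[11] P2: store L1 := 74 | P0:I, P1:I, P2:M(74), P3:I | bus: BusUpgr
[12] P3: store L1 := 14 | P0:I, P1:I, P2:I, P3:M(14) | bus: BusRdX,Flush
[13] P2: store L0 := 46 | P0:I, P1:I, P2:M(46), P3:I | bus: BusRdX
[14] P1: load  L5 | P0:I, P1:E(20), P2:I, P3:I | bus: BusRd
[15] P0: store L1 := 7 | P0:M(7), P1:I, P2:I, P3:I | bus: BusRdX,Flush
[16] P3: store L2 := 3 | P0:I, P1:I, P2:I, P3:M(3) | bus: none
[17] P3: load  L2 | P0:I, P1:I, P2:I, P3:M(3) | bus: none
[18] P0: load  L1 | P0:M(7), P1:I, P2:I, P3:I | bus: none
[19] P1: store L4 := 76 | P0:I, P1:M(76), P2:I, P3:I | bus: BusRdX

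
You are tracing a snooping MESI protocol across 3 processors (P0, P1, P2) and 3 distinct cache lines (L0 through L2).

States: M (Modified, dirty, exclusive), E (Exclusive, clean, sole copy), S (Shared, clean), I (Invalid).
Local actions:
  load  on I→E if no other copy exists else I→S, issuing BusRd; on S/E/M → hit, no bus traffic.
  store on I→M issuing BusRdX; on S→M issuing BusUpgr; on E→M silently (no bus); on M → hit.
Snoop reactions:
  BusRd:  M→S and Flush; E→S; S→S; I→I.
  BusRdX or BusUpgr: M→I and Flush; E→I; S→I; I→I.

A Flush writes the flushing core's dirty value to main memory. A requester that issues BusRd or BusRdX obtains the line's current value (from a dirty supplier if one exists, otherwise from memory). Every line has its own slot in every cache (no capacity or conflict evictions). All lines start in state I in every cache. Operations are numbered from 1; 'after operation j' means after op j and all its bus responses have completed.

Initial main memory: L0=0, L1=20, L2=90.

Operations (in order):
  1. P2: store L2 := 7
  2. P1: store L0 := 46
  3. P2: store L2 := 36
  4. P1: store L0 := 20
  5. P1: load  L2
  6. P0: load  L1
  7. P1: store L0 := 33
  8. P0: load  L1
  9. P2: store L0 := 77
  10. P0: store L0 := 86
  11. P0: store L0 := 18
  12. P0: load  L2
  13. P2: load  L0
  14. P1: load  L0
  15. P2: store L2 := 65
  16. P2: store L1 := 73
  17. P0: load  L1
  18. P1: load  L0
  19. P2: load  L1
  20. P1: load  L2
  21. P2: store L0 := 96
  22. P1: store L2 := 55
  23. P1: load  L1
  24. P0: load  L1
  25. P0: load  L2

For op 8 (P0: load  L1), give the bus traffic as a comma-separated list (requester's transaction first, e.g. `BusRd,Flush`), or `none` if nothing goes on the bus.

step 1: P2: store L2 := 7  ⟶  IIM  (L2)  txn=BusRdX  M[L2]=90
step 2: P1: store L0 := 46  ⟶  IMI  (L0)  txn=BusRdX  M[L0]=0
step 3: P2: store L2 := 36  ⟶  IIM  (L2)  txn=∅  M[L2]=90
step 4: P1: store L0 := 20  ⟶  IMI  (L0)  txn=∅  M[L0]=0
step 5: P1: load  L2  ⟶  ISS  (L2)  txn=BusRd+Flush  M[L2]=36
step 6: P0: load  L1  ⟶  EII  (L1)  txn=BusRd  M[L1]=20
step 7: P1: store L0 := 33  ⟶  IMI  (L0)  txn=∅  M[L0]=0
step 8: P0: load  L1  ⟶  EII  (L1)  txn=∅  M[L1]=20
step 9: P2: store L0 := 77  ⟶  IIM  (L0)  txn=BusRdX+Flush  M[L0]=33
step 10: P0: store L0 := 86  ⟶  MII  (L0)  txn=BusRdX+Flush  M[L0]=77
step 11: P0: store L0 := 18  ⟶  MII  (L0)  txn=∅  M[L0]=77
step 12: P0: load  L2  ⟶  SSS  (L2)  txn=BusRd  M[L2]=36
step 13: P2: load  L0  ⟶  SIS  (L0)  txn=BusRd+Flush  M[L0]=18
step 14: P1: load  L0  ⟶  SSS  (L0)  txn=BusRd  M[L0]=18
step 15: P2: store L2 := 65  ⟶  IIM  (L2)  txn=BusUpgr  M[L2]=36
step 16: P2: store L1 := 73  ⟶  IIM  (L1)  txn=BusRdX  M[L1]=20
step 17: P0: load  L1  ⟶  SIS  (L1)  txn=BusRd+Flush  M[L1]=73
step 18: P1: load  L0  ⟶  SSS  (L0)  txn=∅  M[L0]=18
step 19: P2: load  L1  ⟶  SIS  (L1)  txn=∅  M[L1]=73
step 20: P1: load  L2  ⟶  ISS  (L2)  txn=BusRd+Flush  M[L2]=65
step 21: P2: store L0 := 96  ⟶  IIM  (L0)  txn=BusUpgr  M[L0]=18
step 22: P1: store L2 := 55  ⟶  IMI  (L2)  txn=BusUpgr  M[L2]=65
step 23: P1: load  L1  ⟶  SSS  (L1)  txn=BusRd  M[L1]=73
step 24: P0: load  L1  ⟶  SSS  (L1)  txn=∅  M[L1]=73
step 25: P0: load  L2  ⟶  SSI  (L2)  txn=BusRd+Flush  M[L2]=55

bus = none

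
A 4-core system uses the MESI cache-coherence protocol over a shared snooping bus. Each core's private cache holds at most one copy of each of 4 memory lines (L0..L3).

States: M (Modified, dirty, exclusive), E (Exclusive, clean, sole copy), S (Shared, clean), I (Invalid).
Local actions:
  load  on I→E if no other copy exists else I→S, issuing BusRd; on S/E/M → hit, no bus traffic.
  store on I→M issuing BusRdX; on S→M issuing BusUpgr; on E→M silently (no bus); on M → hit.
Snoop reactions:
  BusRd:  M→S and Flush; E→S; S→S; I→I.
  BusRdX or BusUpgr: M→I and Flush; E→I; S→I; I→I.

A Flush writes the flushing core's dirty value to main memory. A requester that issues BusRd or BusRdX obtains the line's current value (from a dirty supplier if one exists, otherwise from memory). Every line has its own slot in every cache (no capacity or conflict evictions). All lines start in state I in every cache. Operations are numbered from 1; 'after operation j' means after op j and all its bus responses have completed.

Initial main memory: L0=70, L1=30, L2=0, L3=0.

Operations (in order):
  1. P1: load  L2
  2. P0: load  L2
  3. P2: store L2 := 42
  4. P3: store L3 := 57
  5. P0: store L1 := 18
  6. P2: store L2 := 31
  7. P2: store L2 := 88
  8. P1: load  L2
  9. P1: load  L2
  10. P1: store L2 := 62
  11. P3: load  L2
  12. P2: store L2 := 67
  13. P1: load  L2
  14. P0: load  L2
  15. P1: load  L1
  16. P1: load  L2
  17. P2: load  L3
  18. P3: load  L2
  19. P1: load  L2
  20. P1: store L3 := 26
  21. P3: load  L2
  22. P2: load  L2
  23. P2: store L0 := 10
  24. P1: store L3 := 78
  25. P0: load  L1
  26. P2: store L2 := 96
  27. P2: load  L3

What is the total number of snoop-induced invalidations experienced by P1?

1. P1: load  L2  bus=[BusRd]  L2: P0=I P1=E P2=I P3=I  mem[L2]=0
2. P0: load  L2  bus=[BusRd]  L2: P0=S P1=S P2=I P3=I  mem[L2]=0
3. P2: store L2 := 42  bus=[BusRdX]  L2: P0=I P1=I P2=M P3=I  mem[L2]=0
4. P3: store L3 := 57  bus=[BusRdX]  L3: P0=I P1=I P2=I P3=M  mem[L3]=0
5. P0: store L1 := 18  bus=[BusRdX]  L1: P0=M P1=I P2=I P3=I  mem[L1]=30
6. P2: store L2 := 31  bus=[-]  L2: P0=I P1=I P2=M P3=I  mem[L2]=0
7. P2: store L2 := 88  bus=[-]  L2: P0=I P1=I P2=M P3=I  mem[L2]=0
8. P1: load  L2  bus=[BusRd,Flush]  L2: P0=I P1=S P2=S P3=I  mem[L2]=88
9. P1: load  L2  bus=[-]  L2: P0=I P1=S P2=S P3=I  mem[L2]=88
10. P1: store L2 := 62  bus=[BusUpgr]  L2: P0=I P1=M P2=I P3=I  mem[L2]=88
11. P3: load  L2  bus=[BusRd,Flush]  L2: P0=I P1=S P2=I P3=S  mem[L2]=62
12. P2: store L2 := 67  bus=[BusRdX]  L2: P0=I P1=I P2=M P3=I  mem[L2]=62
13. P1: load  L2  bus=[BusRd,Flush]  L2: P0=I P1=S P2=S P3=I  mem[L2]=67
14. P0: load  L2  bus=[BusRd]  L2: P0=S P1=S P2=S P3=I  mem[L2]=67
15. P1: load  L1  bus=[BusRd,Flush]  L1: P0=S P1=S P2=I P3=I  mem[L1]=18
16. P1: load  L2  bus=[-]  L2: P0=S P1=S P2=S P3=I  mem[L2]=67
17. P2: load  L3  bus=[BusRd,Flush]  L3: P0=I P1=I P2=S P3=S  mem[L3]=57
18. P3: load  L2  bus=[BusRd]  L2: P0=S P1=S P2=S P3=S  mem[L2]=67
19. P1: load  L2  bus=[-]  L2: P0=S P1=S P2=S P3=S  mem[L2]=67
20. P1: store L3 := 26  bus=[BusRdX]  L3: P0=I P1=M P2=I P3=I  mem[L3]=57
21. P3: load  L2  bus=[-]  L2: P0=S P1=S P2=S P3=S  mem[L2]=67
22. P2: load  L2  bus=[-]  L2: P0=S P1=S P2=S P3=S  mem[L2]=67
23. P2: store L0 := 10  bus=[BusRdX]  L0: P0=I P1=I P2=M P3=I  mem[L0]=70
24. P1: store L3 := 78  bus=[-]  L3: P0=I P1=M P2=I P3=I  mem[L3]=57
25. P0: load  L1  bus=[-]  L1: P0=S P1=S P2=I P3=I  mem[L1]=18
26. P2: store L2 := 96  bus=[BusUpgr]  L2: P0=I P1=I P2=M P3=I  mem[L2]=67
27. P2: load  L3  bus=[BusRd,Flush]  L3: P0=I P1=S P2=S P3=I  mem[L3]=78

invalidations = 3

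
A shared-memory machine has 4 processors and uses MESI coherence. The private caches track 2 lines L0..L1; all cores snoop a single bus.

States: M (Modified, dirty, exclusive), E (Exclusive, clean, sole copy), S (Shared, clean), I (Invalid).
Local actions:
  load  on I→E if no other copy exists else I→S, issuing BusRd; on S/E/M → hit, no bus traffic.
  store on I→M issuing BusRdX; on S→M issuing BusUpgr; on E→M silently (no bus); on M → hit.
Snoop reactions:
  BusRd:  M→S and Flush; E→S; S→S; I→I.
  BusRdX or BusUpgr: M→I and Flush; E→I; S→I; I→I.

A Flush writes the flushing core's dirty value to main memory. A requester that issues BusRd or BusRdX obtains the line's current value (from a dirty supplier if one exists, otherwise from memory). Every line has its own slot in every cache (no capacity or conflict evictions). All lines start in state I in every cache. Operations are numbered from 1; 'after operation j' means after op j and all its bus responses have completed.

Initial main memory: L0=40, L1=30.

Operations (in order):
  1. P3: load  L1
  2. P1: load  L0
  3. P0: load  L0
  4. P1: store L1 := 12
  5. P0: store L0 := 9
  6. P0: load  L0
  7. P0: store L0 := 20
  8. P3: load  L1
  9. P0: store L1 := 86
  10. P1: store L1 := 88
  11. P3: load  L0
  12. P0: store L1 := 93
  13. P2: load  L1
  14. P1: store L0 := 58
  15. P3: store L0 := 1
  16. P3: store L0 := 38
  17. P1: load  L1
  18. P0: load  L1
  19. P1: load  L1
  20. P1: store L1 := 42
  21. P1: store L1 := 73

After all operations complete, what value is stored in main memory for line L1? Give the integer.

memory[L1] = 93

  op1 P3: load  L1 → I/I/I/E on L1; bus BusRd; mem=30
  op2 P1: load  L0 → I/E/I/I on L0; bus BusRd; mem=40
  op3 P0: load  L0 → S/S/I/I on L0; bus BusRd; mem=40
  op4 P1: store L1 := 12 → I/M/I/I on L1; bus BusRdX; mem=30
  op5 P0: store L0 := 9 → M/I/I/I on L0; bus BusUpgr; mem=40
  op6 P0: load  L0 → M/I/I/I on L0; bus (none); mem=40
  op7 P0: store L0 := 20 → M/I/I/I on L0; bus (none); mem=40
  op8 P3: load  L1 → I/S/I/S on L1; bus BusRd Flush; mem=12
  op9 P0: store L1 := 86 → M/I/I/I on L1; bus BusRdX; mem=12
  op10 P1: store L1 := 88 → I/M/I/I on L1; bus BusRdX Flush; mem=86
  op11 P3: load  L0 → S/I/I/S on L0; bus BusRd Flush; mem=20
  op12 P0: store L1 := 93 → M/I/I/I on L1; bus BusRdX Flush; mem=88
  op13 P2: load  L1 → S/I/S/I on L1; bus BusRd Flush; mem=93
  op14 P1: store L0 := 58 → I/M/I/I on L0; bus BusRdX; mem=20
  op15 P3: store L0 := 1 → I/I/I/M on L0; bus BusRdX Flush; mem=58
  op16 P3: store L0 := 38 → I/I/I/M on L0; bus (none); mem=58
  op17 P1: load  L1 → S/S/S/I on L1; bus BusRd; mem=93
  op18 P0: load  L1 → S/S/S/I on L1; bus (none); mem=93
  op19 P1: load  L1 → S/S/S/I on L1; bus (none); mem=93
  op20 P1: store L1 := 42 → I/M/I/I on L1; bus BusUpgr; mem=93
  op21 P1: store L1 := 73 → I/M/I/I on L1; bus (none); mem=93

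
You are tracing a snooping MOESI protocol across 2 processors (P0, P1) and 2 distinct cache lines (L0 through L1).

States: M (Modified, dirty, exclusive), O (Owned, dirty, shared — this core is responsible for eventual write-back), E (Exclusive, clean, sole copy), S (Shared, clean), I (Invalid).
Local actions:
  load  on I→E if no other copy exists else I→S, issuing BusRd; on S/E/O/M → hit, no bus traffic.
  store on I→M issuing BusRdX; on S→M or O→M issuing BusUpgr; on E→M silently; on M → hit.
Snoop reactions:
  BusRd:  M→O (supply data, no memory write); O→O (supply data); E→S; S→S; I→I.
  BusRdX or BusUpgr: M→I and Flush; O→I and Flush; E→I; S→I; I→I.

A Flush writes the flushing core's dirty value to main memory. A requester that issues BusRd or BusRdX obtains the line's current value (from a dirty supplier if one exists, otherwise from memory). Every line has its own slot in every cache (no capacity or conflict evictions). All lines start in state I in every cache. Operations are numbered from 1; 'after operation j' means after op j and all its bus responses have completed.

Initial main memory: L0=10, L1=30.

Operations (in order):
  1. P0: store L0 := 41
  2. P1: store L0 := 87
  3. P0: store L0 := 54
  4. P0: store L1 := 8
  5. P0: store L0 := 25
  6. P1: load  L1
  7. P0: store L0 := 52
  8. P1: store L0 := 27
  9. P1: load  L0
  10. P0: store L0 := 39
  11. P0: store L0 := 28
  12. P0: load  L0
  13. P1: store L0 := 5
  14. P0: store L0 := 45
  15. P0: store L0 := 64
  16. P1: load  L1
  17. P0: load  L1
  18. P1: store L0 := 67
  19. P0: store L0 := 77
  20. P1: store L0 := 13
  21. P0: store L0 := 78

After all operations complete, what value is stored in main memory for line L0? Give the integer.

1. P0: store L0 := 41  bus=[BusRdX]  L0: P0=M P1=I  mem[L0]=10
2. P1: store L0 := 87  bus=[BusRdX,Flush]  L0: P0=I P1=M  mem[L0]=41
3. P0: store L0 := 54  bus=[BusRdX,Flush]  L0: P0=M P1=I  mem[L0]=87
4. P0: store L1 := 8  bus=[BusRdX]  L1: P0=M P1=I  mem[L1]=30
5. P0: store L0 := 25  bus=[-]  L0: P0=M P1=I  mem[L0]=87
6. P1: load  L1  bus=[BusRd]  L1: P0=O P1=S  mem[L1]=30
7. P0: store L0 := 52  bus=[-]  L0: P0=M P1=I  mem[L0]=87
8. P1: store L0 := 27  bus=[BusRdX,Flush]  L0: P0=I P1=M  mem[L0]=52
9. P1: load  L0  bus=[-]  L0: P0=I P1=M  mem[L0]=52
10. P0: store L0 := 39  bus=[BusRdX,Flush]  L0: P0=M P1=I  mem[L0]=27
11. P0: store L0 := 28  bus=[-]  L0: P0=M P1=I  mem[L0]=27
12. P0: load  L0  bus=[-]  L0: P0=M P1=I  mem[L0]=27
13. P1: store L0 := 5  bus=[BusRdX,Flush]  L0: P0=I P1=M  mem[L0]=28
14. P0: store L0 := 45  bus=[BusRdX,Flush]  L0: P0=M P1=I  mem[L0]=5
15. P0: store L0 := 64  bus=[-]  L0: P0=M P1=I  mem[L0]=5
16. P1: load  L1  bus=[-]  L1: P0=O P1=S  mem[L1]=30
17. P0: load  L1  bus=[-]  L1: P0=O P1=S  mem[L1]=30
18. P1: store L0 := 67  bus=[BusRdX,Flush]  L0: P0=I P1=M  mem[L0]=64
19. P0: store L0 := 77  bus=[BusRdX,Flush]  L0: P0=M P1=I  mem[L0]=67
20. P1: store L0 := 13  bus=[BusRdX,Flush]  L0: P0=I P1=M  mem[L0]=77
21. P0: store L0 := 78  bus=[BusRdX,Flush]  L0: P0=M P1=I  mem[L0]=13

memory[L0] = 13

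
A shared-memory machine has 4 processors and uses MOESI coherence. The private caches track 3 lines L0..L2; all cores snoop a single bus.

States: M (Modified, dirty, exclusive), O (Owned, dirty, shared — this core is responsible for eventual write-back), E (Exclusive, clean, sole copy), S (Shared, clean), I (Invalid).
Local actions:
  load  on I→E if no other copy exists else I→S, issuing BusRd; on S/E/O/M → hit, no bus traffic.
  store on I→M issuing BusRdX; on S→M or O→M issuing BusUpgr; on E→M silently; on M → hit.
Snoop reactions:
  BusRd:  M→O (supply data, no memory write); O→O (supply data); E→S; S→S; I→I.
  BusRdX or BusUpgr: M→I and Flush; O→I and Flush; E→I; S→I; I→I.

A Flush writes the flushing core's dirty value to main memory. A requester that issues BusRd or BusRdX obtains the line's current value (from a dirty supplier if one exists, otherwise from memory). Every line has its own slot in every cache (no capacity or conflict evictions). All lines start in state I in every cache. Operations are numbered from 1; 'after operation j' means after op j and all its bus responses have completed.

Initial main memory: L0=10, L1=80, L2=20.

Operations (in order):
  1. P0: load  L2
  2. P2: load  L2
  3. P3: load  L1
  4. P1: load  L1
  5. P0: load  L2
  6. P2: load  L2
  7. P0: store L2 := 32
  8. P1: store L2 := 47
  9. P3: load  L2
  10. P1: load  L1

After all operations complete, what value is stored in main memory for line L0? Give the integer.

memory[L0] = 10

  op1 P0: load  L2 → E/I/I/I on L2; bus BusRd; mem=20
  op2 P2: load  L2 → S/I/S/I on L2; bus BusRd; mem=20
  op3 P3: load  L1 → I/I/I/E on L1; bus BusRd; mem=80
  op4 P1: load  L1 → I/S/I/S on L1; bus BusRd; mem=80
  op5 P0: load  L2 → S/I/S/I on L2; bus (none); mem=20
  op6 P2: load  L2 → S/I/S/I on L2; bus (none); mem=20
  op7 P0: store L2 := 32 → M/I/I/I on L2; bus BusUpgr; mem=20
  op8 P1: store L2 := 47 → I/M/I/I on L2; bus BusRdX Flush; mem=32
  op9 P3: load  L2 → I/O/I/S on L2; bus BusRd; mem=32
  op10 P1: load  L1 → I/S/I/S on L1; bus (none); mem=80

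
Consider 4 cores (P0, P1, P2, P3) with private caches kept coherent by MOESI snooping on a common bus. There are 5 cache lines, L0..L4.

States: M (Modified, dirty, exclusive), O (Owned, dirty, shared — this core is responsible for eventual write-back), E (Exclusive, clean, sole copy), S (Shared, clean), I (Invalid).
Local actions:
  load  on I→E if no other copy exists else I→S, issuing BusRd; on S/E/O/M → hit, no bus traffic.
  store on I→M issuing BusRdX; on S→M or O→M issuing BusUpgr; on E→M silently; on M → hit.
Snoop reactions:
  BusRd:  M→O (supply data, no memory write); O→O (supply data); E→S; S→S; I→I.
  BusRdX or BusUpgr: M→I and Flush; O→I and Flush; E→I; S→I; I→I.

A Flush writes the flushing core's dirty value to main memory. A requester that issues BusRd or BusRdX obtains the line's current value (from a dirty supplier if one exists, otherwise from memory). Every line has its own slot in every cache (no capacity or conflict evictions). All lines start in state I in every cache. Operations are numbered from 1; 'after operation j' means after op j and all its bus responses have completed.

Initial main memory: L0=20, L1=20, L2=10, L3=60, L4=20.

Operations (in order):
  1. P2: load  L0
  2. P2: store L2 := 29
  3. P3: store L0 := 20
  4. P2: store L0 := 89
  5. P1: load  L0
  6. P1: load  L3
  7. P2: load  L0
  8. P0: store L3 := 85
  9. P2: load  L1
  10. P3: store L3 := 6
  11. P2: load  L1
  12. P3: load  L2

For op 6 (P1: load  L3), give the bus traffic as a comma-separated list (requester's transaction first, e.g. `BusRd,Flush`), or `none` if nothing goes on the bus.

step 1: P2: load  L0  ⟶  IIEI  (L0)  txn=BusRd  M[L0]=20
step 2: P2: store L2 := 29  ⟶  IIMI  (L2)  txn=BusRdX  M[L2]=10
step 3: P3: store L0 := 20  ⟶  IIIM  (L0)  txn=BusRdX  M[L0]=20
step 4: P2: store L0 := 89  ⟶  IIMI  (L0)  txn=BusRdX+Flush  M[L0]=20
step 5: P1: load  L0  ⟶  ISOI  (L0)  txn=BusRd  M[L0]=20
step 6: P1: load  L3  ⟶  IEII  (L3)  txn=BusRd  M[L3]=60
step 7: P2: load  L0  ⟶  ISOI  (L0)  txn=∅  M[L0]=20
step 8: P0: store L3 := 85  ⟶  MIII  (L3)  txn=BusRdX  M[L3]=60
step 9: P2: load  L1  ⟶  IIEI  (L1)  txn=BusRd  M[L1]=20
step 10: P3: store L3 := 6  ⟶  IIIM  (L3)  txn=BusRdX+Flush  M[L3]=85
step 11: P2: load  L1  ⟶  IIEI  (L1)  txn=∅  M[L1]=20
step 12: P3: load  L2  ⟶  IIOS  (L2)  txn=BusRd  M[L2]=10

bus = BusRd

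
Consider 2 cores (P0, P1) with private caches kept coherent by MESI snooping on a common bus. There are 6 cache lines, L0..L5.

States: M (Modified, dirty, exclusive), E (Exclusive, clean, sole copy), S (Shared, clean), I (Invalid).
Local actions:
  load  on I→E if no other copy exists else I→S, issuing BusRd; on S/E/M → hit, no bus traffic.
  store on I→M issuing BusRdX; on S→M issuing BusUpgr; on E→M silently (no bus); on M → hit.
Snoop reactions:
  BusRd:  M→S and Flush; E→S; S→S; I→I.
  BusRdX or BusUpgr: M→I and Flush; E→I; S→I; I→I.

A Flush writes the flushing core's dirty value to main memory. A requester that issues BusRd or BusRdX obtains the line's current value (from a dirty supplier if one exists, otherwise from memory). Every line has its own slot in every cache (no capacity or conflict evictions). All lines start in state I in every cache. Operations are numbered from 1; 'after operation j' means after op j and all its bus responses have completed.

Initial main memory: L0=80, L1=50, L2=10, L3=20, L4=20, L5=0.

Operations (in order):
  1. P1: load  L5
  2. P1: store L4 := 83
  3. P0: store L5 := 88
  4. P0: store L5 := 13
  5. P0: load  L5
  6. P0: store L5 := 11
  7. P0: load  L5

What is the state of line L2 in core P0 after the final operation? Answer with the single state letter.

1. P1: load  L5  bus=[BusRd]  L5: P0=I P1=E  mem[L5]=0
2. P1: store L4 := 83  bus=[BusRdX]  L4: P0=I P1=M  mem[L4]=20
3. P0: store L5 := 88  bus=[BusRdX]  L5: P0=M P1=I  mem[L5]=0
4. P0: store L5 := 13  bus=[-]  L5: P0=M P1=I  mem[L5]=0
5. P0: load  L5  bus=[-]  L5: P0=M P1=I  mem[L5]=0
6. P0: store L5 := 11  bus=[-]  L5: P0=M P1=I  mem[L5]=0
7. P0: load  L5  bus=[-]  L5: P0=M P1=I  mem[L5]=0

state = I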